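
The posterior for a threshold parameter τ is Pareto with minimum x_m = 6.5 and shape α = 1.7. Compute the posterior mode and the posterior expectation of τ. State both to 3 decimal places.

The Pareto density is strictly decreasing on [x_m, ∞), so the mode is x_m = 6.500.
Mean = α·x_m/(α−1) = 1.7·6.5/0.7 = 15.786.

τ_MAP = 6.500, E[τ|data] = 15.786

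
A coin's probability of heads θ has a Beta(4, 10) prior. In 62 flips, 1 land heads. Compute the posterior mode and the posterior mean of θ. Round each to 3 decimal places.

Posterior: Beta(4+1, 10+61) = Beta(5, 71).
Mode = (5−1)/(5+71−2) = 4/74 = 0.054.
Mean = 5/(5+71) = 5/76 = 0.066.
The mean is pulled above the mode by the posterior's right skew.

posterior mode = 0.054, posterior mean = 0.066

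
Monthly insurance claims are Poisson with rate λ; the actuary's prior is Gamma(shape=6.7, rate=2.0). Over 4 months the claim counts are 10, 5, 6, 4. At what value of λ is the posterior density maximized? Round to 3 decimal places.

5.117

Σ counts = 25. Posterior: Gamma(shape = 6.7+25 = 31.7, rate = 2.0+4 = 6.0).
Mode = (α−1)/β = 30.7/6.0 = 5.117.
Mean = α/β = 31.7/6.0 = 5.283.
This is the posterior mode — the MAP estimate.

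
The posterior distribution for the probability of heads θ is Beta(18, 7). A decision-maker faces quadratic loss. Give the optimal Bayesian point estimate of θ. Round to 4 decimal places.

Mode = (18−1)/(18+7−2) = 17/23 = 0.7391.
Mean = 18/(18+7) = 18/25 = 0.7200.
Quadratic loss ⇒ the optimal estimator is the posterior mean.

0.7200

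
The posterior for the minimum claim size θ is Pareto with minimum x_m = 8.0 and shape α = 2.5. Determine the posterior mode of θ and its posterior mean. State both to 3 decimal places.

The Pareto density is strictly decreasing on [x_m, ∞), so the mode is x_m = 8.000.
Mean = α·x_m/(α−1) = 2.5·8.0/1.5 = 13.333.

MAP = 8.000; posterior mean = 13.333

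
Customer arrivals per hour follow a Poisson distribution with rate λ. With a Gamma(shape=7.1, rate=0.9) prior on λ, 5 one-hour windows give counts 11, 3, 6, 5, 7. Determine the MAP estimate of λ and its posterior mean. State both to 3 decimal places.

MAP = 6.458; posterior mean = 6.627

Σ counts = 32. Posterior: Gamma(shape = 7.1+32 = 39.1, rate = 0.9+5 = 5.9).
Mode = (α−1)/β = 38.1/5.9 = 6.458.
Mean = α/β = 39.1/5.9 = 6.627.
Mean > mode: the posterior has a right tail.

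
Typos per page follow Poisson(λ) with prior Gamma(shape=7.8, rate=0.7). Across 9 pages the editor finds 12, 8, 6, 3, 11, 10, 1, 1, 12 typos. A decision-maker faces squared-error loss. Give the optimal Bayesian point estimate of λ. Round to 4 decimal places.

7.4021

Σ counts = 64. Posterior: Gamma(shape = 7.8+64 = 71.8, rate = 0.7+9 = 9.7).
Mode = (α−1)/β = 70.8/9.7 = 7.2990.
Mean = α/β = 71.8/9.7 = 7.4021.
Squared-error loss ⇒ the optimal estimator is the posterior mean.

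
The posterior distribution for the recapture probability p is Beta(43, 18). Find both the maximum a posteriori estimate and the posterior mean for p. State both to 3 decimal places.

MAP = 0.712, posterior mean = 0.705

Mode = (43−1)/(43+18−2) = 42/59 = 0.712.
Mean = 43/(43+18) = 43/61 = 0.705.
The posterior is left-skewed, so the mode exceeds the mean.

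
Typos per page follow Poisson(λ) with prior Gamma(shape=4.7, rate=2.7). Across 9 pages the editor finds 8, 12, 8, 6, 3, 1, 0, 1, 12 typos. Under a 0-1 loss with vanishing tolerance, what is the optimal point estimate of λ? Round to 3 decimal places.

Σ counts = 51. Posterior: Gamma(shape = 4.7+51 = 55.7, rate = 2.7+9 = 11.7).
Mode = (α−1)/β = 54.7/11.7 = 4.675.
Mean = α/β = 55.7/11.7 = 4.761.
This is the posterior mode — the MAP estimate.

4.675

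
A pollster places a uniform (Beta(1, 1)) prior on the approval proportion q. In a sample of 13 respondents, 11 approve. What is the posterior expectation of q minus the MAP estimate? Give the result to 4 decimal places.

Posterior: Beta(1+11, 1+2) = Beta(12, 3).
Mode = (12−1)/(12+3−2) = 11/13 = 0.8462.
With a flat prior the MAP equals the MLE, 11/13.
Mean = 12/(12+3) = 12/15 = 0.8000.
Difference = 0.8000 − 0.8462 = -0.0462.
Left-skewed posterior ⇒ mean < mode.

-0.0462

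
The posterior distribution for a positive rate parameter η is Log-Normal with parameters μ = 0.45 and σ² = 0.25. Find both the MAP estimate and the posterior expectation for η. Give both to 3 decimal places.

Mode = exp(μ − σ²) = exp(0.20) = 1.221.
Mean = exp(μ + σ²/2) = exp(0.575) = 1.777.

MAP estimate = 1.221, posterior expectation = 1.777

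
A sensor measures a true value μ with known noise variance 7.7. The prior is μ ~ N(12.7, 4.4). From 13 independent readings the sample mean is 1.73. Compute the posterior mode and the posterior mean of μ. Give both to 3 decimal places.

Posterior for μ is Normal. Precision-weighted mean: (1/4.4·12.7 + 13/7.7·1.73) / (1/4.4 + 13/7.7) = 3.032.
A Normal posterior is symmetric, so mode = mean.

posterior mode = 3.032, posterior mean = 3.032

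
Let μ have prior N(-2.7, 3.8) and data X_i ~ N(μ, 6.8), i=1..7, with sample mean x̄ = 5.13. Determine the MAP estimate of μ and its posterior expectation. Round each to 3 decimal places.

MAP = 3.536; posterior mean = 3.536

Posterior for μ is Normal. Precision-weighted mean: (1/3.8·-2.7 + 7/6.8·5.13) / (1/3.8 + 7/6.8) = 3.536.
A Normal posterior is symmetric, so mode = mean.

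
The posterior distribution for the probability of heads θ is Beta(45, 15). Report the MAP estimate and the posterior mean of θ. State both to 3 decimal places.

MAP estimate = 0.759, posterior mean = 0.750

Mode = (45−1)/(45+15−2) = 44/58 = 0.759.
Mean = 45/(45+15) = 45/60 = 0.750.
Mode > mean: the posterior has a left tail.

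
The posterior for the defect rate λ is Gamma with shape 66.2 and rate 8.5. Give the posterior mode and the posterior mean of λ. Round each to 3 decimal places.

Mode = (α−1)/β = 65.2/8.5 = 7.671.
Mean = α/β = 66.2/8.5 = 7.788.

posterior mode = 7.671, posterior mean = 7.788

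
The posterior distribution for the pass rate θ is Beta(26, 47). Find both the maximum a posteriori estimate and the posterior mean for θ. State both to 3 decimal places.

θ_MAP = 0.352, E[θ|data] = 0.356

Mode = (26−1)/(26+47−2) = 25/71 = 0.352.
Mean = 26/(26+47) = 26/73 = 0.356.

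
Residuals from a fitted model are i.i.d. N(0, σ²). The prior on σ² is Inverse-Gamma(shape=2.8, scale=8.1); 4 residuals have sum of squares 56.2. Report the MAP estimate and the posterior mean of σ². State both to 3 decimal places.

Posterior: Inverse-Gamma(shape = 2.8+4/2 = 4.8, scale = 8.1+56.2/2 = 36.2).
Mode = β/(α+1) = 36.2/5.8 = 6.241.
Mean = β/(α−1) = 36.2/3.8 = 9.526.
Right-skewed posterior ⇒ mode < mean.

MAP = 6.241; posterior mean = 9.526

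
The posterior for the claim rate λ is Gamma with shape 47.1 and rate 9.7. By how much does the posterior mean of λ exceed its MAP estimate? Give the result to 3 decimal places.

Mode = (α−1)/β = 46.1/9.7 = 4.753.
Mean = α/β = 47.1/9.7 = 4.856.
Difference = 4.856 − 4.753 = 0.103.
Right-skewed posterior ⇒ mode < mean.

0.103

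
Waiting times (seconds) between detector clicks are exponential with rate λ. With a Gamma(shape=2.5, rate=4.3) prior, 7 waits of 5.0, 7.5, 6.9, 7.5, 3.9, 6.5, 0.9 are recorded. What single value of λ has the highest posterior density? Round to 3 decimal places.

0.200

Σ times = 38.2. Posterior: Gamma(shape = 2.5+7 = 9.5, rate = 4.3+38.2 = 42.5).
Mode = (α−1)/β = 8.5/42.5 = 0.200.
Mean = α/β = 9.5/42.5 = 0.224.
This is the posterior mode — the MAP estimate.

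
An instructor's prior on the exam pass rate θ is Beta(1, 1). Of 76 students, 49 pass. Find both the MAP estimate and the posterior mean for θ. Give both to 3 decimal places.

MAP = 0.645; posterior mean = 0.641

Posterior: Beta(1+49, 1+27) = Beta(50, 28).
Mode = (50−1)/(50+28−2) = 49/76 = 0.645.
Mean = 50/(50+28) = 50/78 = 0.641.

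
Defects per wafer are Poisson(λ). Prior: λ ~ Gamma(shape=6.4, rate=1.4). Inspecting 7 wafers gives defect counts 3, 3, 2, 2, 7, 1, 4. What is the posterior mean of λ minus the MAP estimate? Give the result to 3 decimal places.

Σ counts = 22. Posterior: Gamma(shape = 6.4+22 = 28.4, rate = 1.4+7 = 8.4).
Mode = (α−1)/β = 27.4/8.4 = 3.262.
Mean = α/β = 28.4/8.4 = 3.381.
Difference = 3.381 − 3.262 = 0.119.

0.119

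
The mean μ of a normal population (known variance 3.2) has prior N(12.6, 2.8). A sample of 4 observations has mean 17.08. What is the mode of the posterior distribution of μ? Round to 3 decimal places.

Posterior for μ is Normal. Precision-weighted mean: (1/2.8·12.6 + 4/3.2·17.08) / (1/2.8 + 4/3.2) = 16.084.
A Normal posterior is symmetric, so mode = mean.
This is the posterior mode — the MAP estimate.

16.084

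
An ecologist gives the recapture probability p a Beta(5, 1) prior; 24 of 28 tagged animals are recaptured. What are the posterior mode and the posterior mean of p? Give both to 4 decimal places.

Posterior: Beta(5+24, 1+4) = Beta(29, 5).
Mode = (29−1)/(29+5−2) = 28/32 = 0.8750.
Mean = 29/(29+5) = 29/34 = 0.8529.
Left-skewed posterior ⇒ mean < mode.

p_MAP = 0.8750, E[p|data] = 0.8529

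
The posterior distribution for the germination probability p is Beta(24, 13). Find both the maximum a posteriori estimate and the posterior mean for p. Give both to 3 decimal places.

maximum a posteriori estimate = 0.657, posterior mean = 0.649

Mode = (24−1)/(24+13−2) = 23/35 = 0.657.
Mean = 24/(24+13) = 24/37 = 0.649.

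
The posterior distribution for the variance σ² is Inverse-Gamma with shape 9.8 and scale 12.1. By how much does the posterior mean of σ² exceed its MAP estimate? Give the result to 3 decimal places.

Mode = β/(α+1) = 12.1/10.8 = 1.120.
Mean = β/(α−1) = 12.1/8.8 = 1.375.
Difference = 1.375 − 1.120 = 0.255.
Mean > mode: the posterior has a right tail.

0.255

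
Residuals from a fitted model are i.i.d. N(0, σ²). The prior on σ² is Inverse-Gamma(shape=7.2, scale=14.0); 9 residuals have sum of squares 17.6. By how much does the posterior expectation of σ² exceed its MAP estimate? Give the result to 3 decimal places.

0.336

Posterior: Inverse-Gamma(shape = 7.2+9/2 = 11.7, scale = 14.0+17.6/2 = 22.8).
Mode = β/(α+1) = 22.8/12.7 = 1.795.
Mean = β/(α−1) = 22.8/10.7 = 2.131.
Difference = 2.131 − 1.795 = 0.336.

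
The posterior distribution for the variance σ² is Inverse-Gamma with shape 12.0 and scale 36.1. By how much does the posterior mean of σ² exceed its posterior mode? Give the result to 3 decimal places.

0.505

Mode = β/(α+1) = 36.1/13.0 = 2.777.
Mean = β/(α−1) = 36.1/11.0 = 3.282.
Difference = 3.282 − 2.777 = 0.505.
The posterior is right-skewed, so the mean exceeds the mode.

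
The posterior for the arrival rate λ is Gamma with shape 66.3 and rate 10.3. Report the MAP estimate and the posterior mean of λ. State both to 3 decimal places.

MAP estimate = 6.340, posterior mean = 6.437

Mode = (α−1)/β = 65.3/10.3 = 6.340.
Mean = α/β = 66.3/10.3 = 6.437.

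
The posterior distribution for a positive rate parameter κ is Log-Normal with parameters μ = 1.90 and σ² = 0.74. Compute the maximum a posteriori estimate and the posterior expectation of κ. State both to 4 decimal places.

Mode = exp(μ − σ²) = exp(1.16) = 3.1899.
Mean = exp(μ + σ²/2) = exp(2.270) = 9.6794.

maximum a posteriori estimate = 3.1899, posterior expectation = 9.6794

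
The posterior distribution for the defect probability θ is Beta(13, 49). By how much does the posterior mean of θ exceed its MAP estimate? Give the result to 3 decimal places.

0.010

Mode = (13−1)/(13+49−2) = 12/60 = 0.200.
Mean = 13/(13+49) = 13/62 = 0.210.
Difference = 0.210 − 0.200 = 0.010.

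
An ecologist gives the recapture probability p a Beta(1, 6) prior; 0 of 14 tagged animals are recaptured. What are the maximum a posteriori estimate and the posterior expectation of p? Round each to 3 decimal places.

Posterior: Beta(1+0, 6+14) = Beta(1, 20).
Since α = 1 ≤ 1 and β > 1, the Beta density is monotone decreasing on [0,1]; the mode is at 0.
Mean = 1/(1+20) = 0.048.
The posterior is right-skewed, so the mean exceeds the mode.

p_MAP = 0.000, E[p|data] = 0.048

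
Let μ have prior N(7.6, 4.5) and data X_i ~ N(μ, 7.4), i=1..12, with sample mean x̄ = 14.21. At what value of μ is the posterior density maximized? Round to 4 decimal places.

Posterior for μ is Normal. Precision-weighted mean: (1/4.5·7.6 + 12/7.4·14.21) / (1/4.5 + 12/7.4) = 13.4134.
A Normal posterior is symmetric, so mode = mean.
This is the posterior mode — the MAP estimate.

13.4134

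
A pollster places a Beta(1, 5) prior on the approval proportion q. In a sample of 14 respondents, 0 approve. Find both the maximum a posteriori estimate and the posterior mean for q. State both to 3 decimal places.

Posterior: Beta(1+0, 5+14) = Beta(1, 19).
Since α = 1 ≤ 1 and β > 1, the Beta density is monotone decreasing on [0,1]; the mode is at 0.
Mean = 1/(1+19) = 0.050.

MAP: 0.000. Posterior mean: 0.050.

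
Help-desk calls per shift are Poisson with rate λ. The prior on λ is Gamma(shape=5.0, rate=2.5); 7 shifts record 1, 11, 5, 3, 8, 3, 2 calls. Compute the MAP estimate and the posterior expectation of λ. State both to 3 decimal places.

Σ counts = 33. Posterior: Gamma(shape = 5.0+33 = 38.0, rate = 2.5+7 = 9.5).
Mode = (α−1)/β = 37.0/9.5 = 3.895.
Mean = α/β = 38.0/9.5 = 4.000.

MAP: 3.895. Posterior mean: 4.000.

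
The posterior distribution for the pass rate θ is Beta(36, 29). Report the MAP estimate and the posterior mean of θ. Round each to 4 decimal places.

MAP = 0.5556, posterior mean = 0.5538

Mode = (36−1)/(36+29−2) = 35/63 = 0.5556.
Mean = 36/(36+29) = 36/65 = 0.5538.
Mode > mean: the posterior has a left tail.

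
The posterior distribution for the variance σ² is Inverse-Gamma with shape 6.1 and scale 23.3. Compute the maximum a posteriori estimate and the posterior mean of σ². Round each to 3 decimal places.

MAP: 3.282. Posterior mean: 4.569.

Mode = β/(α+1) = 23.3/7.1 = 3.282.
Mean = β/(α−1) = 23.3/5.1 = 4.569.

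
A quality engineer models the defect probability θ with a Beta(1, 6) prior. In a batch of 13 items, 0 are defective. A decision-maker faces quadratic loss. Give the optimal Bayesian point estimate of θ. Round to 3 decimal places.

Posterior: Beta(1+0, 6+13) = Beta(1, 19).
Since α = 1 ≤ 1 and β > 1, the Beta density is monotone decreasing on [0,1]; the mode is at 0.
Mean = 1/(1+19) = 0.050.
Quadratic loss ⇒ the optimal estimator is the posterior mean.

0.050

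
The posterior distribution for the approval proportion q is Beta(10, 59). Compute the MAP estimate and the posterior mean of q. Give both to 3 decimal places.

MAP = 0.134; posterior mean = 0.145

Mode = (10−1)/(10+59−2) = 9/67 = 0.134.
Mean = 10/(10+59) = 10/69 = 0.145.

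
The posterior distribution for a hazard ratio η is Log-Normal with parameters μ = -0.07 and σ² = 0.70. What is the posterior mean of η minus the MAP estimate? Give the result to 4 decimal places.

0.8601

Mode = exp(μ − σ²) = exp(-0.77) = 0.4630.
Mean = exp(μ + σ²/2) = exp(0.280) = 1.3231.
Difference = 1.3231 − 0.4630 = 0.8601.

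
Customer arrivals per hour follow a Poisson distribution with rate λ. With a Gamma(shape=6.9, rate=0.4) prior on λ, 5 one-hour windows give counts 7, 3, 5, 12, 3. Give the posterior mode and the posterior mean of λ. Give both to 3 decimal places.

Σ counts = 30. Posterior: Gamma(shape = 6.9+30 = 36.9, rate = 0.4+5 = 5.4).
Mode = (α−1)/β = 35.9/5.4 = 6.648.
Mean = α/β = 36.9/5.4 = 6.833.

posterior mode = 6.648, posterior mean = 6.833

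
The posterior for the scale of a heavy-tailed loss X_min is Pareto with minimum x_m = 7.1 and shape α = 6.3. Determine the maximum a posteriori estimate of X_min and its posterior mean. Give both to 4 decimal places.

The Pareto density is strictly decreasing on [x_m, ∞), so the mode is x_m = 7.1000.
Mean = α·x_m/(α−1) = 6.3·7.1/5.3 = 8.4396.
The posterior is right-skewed, so the mean exceeds the mode.

maximum a posteriori estimate = 7.1000, posterior mean = 8.4396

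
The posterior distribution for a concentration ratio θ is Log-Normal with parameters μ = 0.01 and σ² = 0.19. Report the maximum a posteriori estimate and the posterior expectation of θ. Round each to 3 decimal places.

Mode = exp(μ − σ²) = exp(-0.18) = 0.835.
Mean = exp(μ + σ²/2) = exp(0.105) = 1.111.

MAP = 0.835; posterior mean = 1.111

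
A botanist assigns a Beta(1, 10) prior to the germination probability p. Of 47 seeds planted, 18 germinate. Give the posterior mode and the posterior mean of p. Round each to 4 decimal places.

MAP = 0.3214; posterior mean = 0.3276

Posterior: Beta(1+18, 10+29) = Beta(19, 39).
Mode = (19−1)/(19+39−2) = 18/56 = 0.3214.
Mean = 19/(19+39) = 19/58 = 0.3276.
Right-skewed posterior ⇒ mode < mean.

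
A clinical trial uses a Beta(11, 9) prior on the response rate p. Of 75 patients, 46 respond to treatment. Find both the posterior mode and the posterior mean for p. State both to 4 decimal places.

MAP: 0.6022. Posterior mean: 0.6000.

Posterior: Beta(11+46, 9+29) = Beta(57, 38).
Mode = (57−1)/(57+38−2) = 56/93 = 0.6022.
Mean = 57/(57+38) = 57/95 = 0.6000.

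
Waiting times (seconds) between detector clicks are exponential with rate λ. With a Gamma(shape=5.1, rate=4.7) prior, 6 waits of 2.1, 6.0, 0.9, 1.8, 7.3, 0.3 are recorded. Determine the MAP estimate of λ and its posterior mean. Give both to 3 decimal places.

λ_MAP = 0.437, E[λ|data] = 0.481

Σ times = 18.4. Posterior: Gamma(shape = 5.1+6 = 11.1, rate = 4.7+18.4 = 23.1).
Mode = (α−1)/β = 10.1/23.1 = 0.437.
Mean = α/β = 11.1/23.1 = 0.481.
Mean > mode: the posterior has a right tail.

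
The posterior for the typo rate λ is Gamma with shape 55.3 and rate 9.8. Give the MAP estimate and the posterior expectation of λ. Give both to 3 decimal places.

Mode = (α−1)/β = 54.3/9.8 = 5.541.
Mean = α/β = 55.3/9.8 = 5.643.
The posterior is right-skewed, so the mean exceeds the mode.

MAP = 5.541, posterior mean = 5.643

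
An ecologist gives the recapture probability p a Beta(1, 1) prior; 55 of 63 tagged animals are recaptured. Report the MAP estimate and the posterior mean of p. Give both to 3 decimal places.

MAP = 0.873; posterior mean = 0.862

Posterior: Beta(1+55, 1+8) = Beta(56, 9).
Mode = (56−1)/(56+9−2) = 55/63 = 0.873.
With a flat prior the MAP equals the MLE, 55/63.
Mean = 56/(56+9) = 56/65 = 0.862.
The mean is pulled below the mode by the posterior's left skew.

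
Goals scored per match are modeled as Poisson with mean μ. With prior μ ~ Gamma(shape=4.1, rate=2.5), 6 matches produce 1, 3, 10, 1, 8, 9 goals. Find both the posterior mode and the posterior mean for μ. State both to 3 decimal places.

MAP = 4.129, posterior mean = 4.247

Σ counts = 32. Posterior: Gamma(shape = 4.1+32 = 36.1, rate = 2.5+6 = 8.5).
Mode = (α−1)/β = 35.1/8.5 = 4.129.
Mean = α/β = 36.1/8.5 = 4.247.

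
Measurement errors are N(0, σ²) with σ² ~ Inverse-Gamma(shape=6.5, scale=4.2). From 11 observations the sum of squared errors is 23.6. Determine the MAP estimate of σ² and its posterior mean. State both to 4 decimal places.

MAP estimate = 1.2308, posterior mean = 1.4545

Posterior: Inverse-Gamma(shape = 6.5+11/2 = 12.0, scale = 4.2+23.6/2 = 16.0).
Mode = β/(α+1) = 16.0/13.0 = 1.2308.
Mean = β/(α−1) = 16.0/11.0 = 1.4545.
The posterior is right-skewed, so the mean exceeds the mode.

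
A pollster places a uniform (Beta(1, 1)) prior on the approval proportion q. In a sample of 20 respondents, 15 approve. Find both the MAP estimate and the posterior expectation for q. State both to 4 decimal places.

Posterior: Beta(1+15, 1+5) = Beta(16, 6).
Mode = (16−1)/(16+6−2) = 15/20 = 0.7500.
With a flat prior the MAP equals the MLE, 15/20.
Mean = 16/(16+6) = 16/22 = 0.7273.
Left-skewed posterior ⇒ mean < mode.

MAP = 0.7500; posterior mean = 0.7273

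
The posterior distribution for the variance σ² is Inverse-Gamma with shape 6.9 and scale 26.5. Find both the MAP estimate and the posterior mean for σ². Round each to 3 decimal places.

MAP: 3.354. Posterior mean: 4.492.

Mode = β/(α+1) = 26.5/7.9 = 3.354.
Mean = β/(α−1) = 26.5/5.9 = 4.492.
The mean is pulled above the mode by the posterior's right skew.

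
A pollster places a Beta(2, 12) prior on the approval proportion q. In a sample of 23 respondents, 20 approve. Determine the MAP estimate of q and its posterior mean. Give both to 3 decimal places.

MAP estimate = 0.600, posterior mean = 0.595

Posterior: Beta(2+20, 12+3) = Beta(22, 15).
Mode = (22−1)/(22+15−2) = 21/35 = 0.600.
Mean = 22/(22+15) = 22/37 = 0.595.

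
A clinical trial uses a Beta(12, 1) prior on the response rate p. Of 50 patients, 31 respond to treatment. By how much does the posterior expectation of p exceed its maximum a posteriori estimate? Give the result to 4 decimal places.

-0.0060

Posterior: Beta(12+31, 1+19) = Beta(43, 20).
Mode = (43−1)/(43+20−2) = 42/61 = 0.6885.
Mean = 43/(43+20) = 43/63 = 0.6825.
Difference = 0.6825 − 0.6885 = -0.0060.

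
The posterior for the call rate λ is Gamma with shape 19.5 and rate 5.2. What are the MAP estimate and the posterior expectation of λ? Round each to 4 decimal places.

Mode = (α−1)/β = 18.5/5.2 = 3.5577.
Mean = α/β = 19.5/5.2 = 3.7500.

MAP = 3.5577, posterior mean = 3.7500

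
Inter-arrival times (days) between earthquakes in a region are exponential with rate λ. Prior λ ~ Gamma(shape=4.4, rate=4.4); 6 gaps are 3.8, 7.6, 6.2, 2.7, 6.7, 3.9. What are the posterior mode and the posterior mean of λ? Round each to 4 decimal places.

posterior mode = 0.2663, posterior mean = 0.2946

Σ times = 30.9. Posterior: Gamma(shape = 4.4+6 = 10.4, rate = 4.4+30.9 = 35.3).
Mode = (α−1)/β = 9.4/35.3 = 0.2663.
Mean = α/β = 10.4/35.3 = 0.2946.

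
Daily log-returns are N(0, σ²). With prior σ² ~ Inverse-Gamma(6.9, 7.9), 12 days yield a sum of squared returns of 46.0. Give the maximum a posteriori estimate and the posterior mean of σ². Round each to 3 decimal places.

σ²_MAP = 2.223, E[σ²|data] = 2.597

Posterior: Inverse-Gamma(shape = 6.9+12/2 = 12.9, scale = 7.9+46.0/2 = 30.9).
Mode = β/(α+1) = 30.9/13.9 = 2.223.
Mean = β/(α−1) = 30.9/11.9 = 2.597.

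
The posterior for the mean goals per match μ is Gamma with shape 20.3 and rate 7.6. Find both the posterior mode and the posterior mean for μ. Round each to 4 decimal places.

μ_MAP = 2.5395, E[μ|data] = 2.6711

Mode = (α−1)/β = 19.3/7.6 = 2.5395.
Mean = α/β = 20.3/7.6 = 2.6711.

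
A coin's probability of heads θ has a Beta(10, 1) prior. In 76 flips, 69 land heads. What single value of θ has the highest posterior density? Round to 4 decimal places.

Posterior: Beta(10+69, 1+7) = Beta(79, 8).
Mode = (79−1)/(79+8−2) = 78/85 = 0.9176.
Mean = 79/(79+8) = 79/87 = 0.9080.
This is the posterior mode — the MAP estimate.

0.9176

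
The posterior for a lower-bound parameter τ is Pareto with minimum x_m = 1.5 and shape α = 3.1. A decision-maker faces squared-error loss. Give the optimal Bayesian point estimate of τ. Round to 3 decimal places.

2.214

The Pareto density is strictly decreasing on [x_m, ∞), so the mode is x_m = 1.500.
Mean = α·x_m/(α−1) = 3.1·1.5/2.1 = 2.214.
Squared-error loss ⇒ the optimal estimator is the posterior mean.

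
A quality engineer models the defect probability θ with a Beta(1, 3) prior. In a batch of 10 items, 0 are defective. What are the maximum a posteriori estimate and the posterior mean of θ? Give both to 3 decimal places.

Posterior: Beta(1+0, 3+10) = Beta(1, 13).
Since α = 1 ≤ 1 and β > 1, the Beta density is monotone decreasing on [0,1]; the mode is at 0.
Mean = 1/(1+13) = 0.071.
Mean > mode: the posterior has a right tail.

MAP: 0.000. Posterior mean: 0.071.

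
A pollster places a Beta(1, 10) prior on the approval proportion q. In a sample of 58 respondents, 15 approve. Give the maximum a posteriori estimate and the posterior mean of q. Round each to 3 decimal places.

maximum a posteriori estimate = 0.224, posterior mean = 0.232

Posterior: Beta(1+15, 10+43) = Beta(16, 53).
Mode = (16−1)/(16+53−2) = 15/67 = 0.224.
Mean = 16/(16+53) = 16/69 = 0.232.
The mean is pulled above the mode by the posterior's right skew.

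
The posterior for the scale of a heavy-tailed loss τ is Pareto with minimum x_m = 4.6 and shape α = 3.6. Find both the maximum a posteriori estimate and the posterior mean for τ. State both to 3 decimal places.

The Pareto density is strictly decreasing on [x_m, ∞), so the mode is x_m = 4.600.
Mean = α·x_m/(α−1) = 3.6·4.6/2.6 = 6.369.

maximum a posteriori estimate = 4.600, posterior mean = 6.369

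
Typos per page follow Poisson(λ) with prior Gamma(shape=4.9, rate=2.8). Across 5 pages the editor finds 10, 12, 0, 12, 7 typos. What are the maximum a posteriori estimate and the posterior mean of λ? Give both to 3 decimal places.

Σ counts = 41. Posterior: Gamma(shape = 4.9+41 = 45.9, rate = 2.8+5 = 7.8).
Mode = (α−1)/β = 44.9/7.8 = 5.756.
Mean = α/β = 45.9/7.8 = 5.885.
The posterior is right-skewed, so the mean exceeds the mode.

MAP = 5.756; posterior mean = 5.885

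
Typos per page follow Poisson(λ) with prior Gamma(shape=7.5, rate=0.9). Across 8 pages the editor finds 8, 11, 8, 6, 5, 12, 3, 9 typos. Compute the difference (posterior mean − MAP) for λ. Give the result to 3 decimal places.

Σ counts = 62. Posterior: Gamma(shape = 7.5+62 = 69.5, rate = 0.9+8 = 8.9).
Mode = (α−1)/β = 68.5/8.9 = 7.697.
Mean = α/β = 69.5/8.9 = 7.809.
Difference = 7.809 − 7.697 = 0.112.

0.112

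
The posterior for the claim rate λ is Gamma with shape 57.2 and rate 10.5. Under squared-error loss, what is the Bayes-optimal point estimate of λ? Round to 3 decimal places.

Mode = (α−1)/β = 56.2/10.5 = 5.352.
Mean = α/β = 57.2/10.5 = 5.448.
Squared-error loss ⇒ the optimal estimator is the posterior mean.

5.448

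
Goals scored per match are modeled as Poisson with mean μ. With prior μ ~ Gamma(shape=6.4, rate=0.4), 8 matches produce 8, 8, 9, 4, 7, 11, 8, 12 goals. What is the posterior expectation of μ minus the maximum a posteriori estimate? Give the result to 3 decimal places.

0.119

Σ counts = 67. Posterior: Gamma(shape = 6.4+67 = 73.4, rate = 0.4+8 = 8.4).
Mode = (α−1)/β = 72.4/8.4 = 8.619.
Mean = α/β = 73.4/8.4 = 8.738.
Difference = 8.738 − 8.619 = 0.119.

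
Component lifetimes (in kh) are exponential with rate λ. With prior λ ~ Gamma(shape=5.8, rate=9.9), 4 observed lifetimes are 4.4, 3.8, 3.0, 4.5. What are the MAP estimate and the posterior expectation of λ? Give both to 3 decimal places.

Σ times = 15.7. Posterior: Gamma(shape = 5.8+4 = 9.8, rate = 9.9+15.7 = 25.6).
Mode = (α−1)/β = 8.8/25.6 = 0.344.
Mean = α/β = 9.8/25.6 = 0.383.

MAP = 0.344; posterior mean = 0.383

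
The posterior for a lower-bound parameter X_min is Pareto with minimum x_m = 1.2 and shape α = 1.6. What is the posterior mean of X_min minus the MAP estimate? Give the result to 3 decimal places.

The Pareto density is strictly decreasing on [x_m, ∞), so the mode is x_m = 1.200.
Mean = α·x_m/(α−1) = 1.6·1.2/0.6 = 3.200.
Difference = 3.200 − 1.200 = 2.000.
Mean > mode: the posterior has a right tail.

2.000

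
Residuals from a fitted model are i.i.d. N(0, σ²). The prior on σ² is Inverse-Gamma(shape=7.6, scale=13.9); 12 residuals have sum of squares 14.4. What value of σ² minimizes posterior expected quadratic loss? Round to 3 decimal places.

Posterior: Inverse-Gamma(shape = 7.6+12/2 = 13.6, scale = 13.9+14.4/2 = 21.1).
Mode = β/(α+1) = 21.1/14.6 = 1.445.
Mean = β/(α−1) = 21.1/12.6 = 1.675.
Quadratic loss ⇒ the optimal estimator is the posterior mean.

1.675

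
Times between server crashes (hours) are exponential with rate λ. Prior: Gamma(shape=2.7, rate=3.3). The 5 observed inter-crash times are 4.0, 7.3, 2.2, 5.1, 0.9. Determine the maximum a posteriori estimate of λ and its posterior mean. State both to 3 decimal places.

MAP = 0.294; posterior mean = 0.338

Σ times = 19.5. Posterior: Gamma(shape = 2.7+5 = 7.7, rate = 3.3+19.5 = 22.8).
Mode = (α−1)/β = 6.7/22.8 = 0.294.
Mean = α/β = 7.7/22.8 = 0.338.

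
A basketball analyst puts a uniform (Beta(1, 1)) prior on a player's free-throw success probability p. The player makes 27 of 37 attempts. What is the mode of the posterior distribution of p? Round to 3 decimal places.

Posterior: Beta(1+27, 1+10) = Beta(28, 11).
Mode = (28−1)/(28+11−2) = 27/37 = 0.730.
With a flat prior the MAP equals the MLE, 27/37.
Mean = 28/(28+11) = 28/39 = 0.718.
This is the posterior mode — the MAP estimate.

0.730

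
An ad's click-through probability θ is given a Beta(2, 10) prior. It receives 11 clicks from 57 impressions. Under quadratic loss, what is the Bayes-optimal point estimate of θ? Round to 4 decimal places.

Posterior: Beta(2+11, 10+46) = Beta(13, 56).
Mode = (13−1)/(13+56−2) = 12/67 = 0.1791.
Mean = 13/(13+56) = 13/69 = 0.1884.
Quadratic loss ⇒ the optimal estimator is the posterior mean.

0.1884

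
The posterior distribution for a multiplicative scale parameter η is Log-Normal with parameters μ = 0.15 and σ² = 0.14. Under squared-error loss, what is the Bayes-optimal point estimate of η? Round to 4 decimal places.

1.2461

Mode = exp(μ − σ²) = exp(0.01) = 1.0101.
Mean = exp(μ + σ²/2) = exp(0.220) = 1.2461.
Squared-error loss ⇒ the optimal estimator is the posterior mean.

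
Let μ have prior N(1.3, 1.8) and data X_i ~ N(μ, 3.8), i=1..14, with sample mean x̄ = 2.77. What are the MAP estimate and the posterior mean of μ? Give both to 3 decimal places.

μ_MAP = 2.577, E[μ|data] = 2.577

Posterior for μ is Normal. Precision-weighted mean: (1/1.8·1.3 + 14/3.8·2.77) / (1/1.8 + 14/3.8) = 2.577.
A Normal posterior is symmetric, so mode = mean.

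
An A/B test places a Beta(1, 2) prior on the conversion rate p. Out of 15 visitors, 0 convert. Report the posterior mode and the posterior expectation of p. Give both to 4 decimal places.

MAP = 0.0000; posterior mean = 0.0556

Posterior: Beta(1+0, 2+15) = Beta(1, 17).
Since α = 1 ≤ 1 and β > 1, the Beta density is monotone decreasing on [0,1]; the mode is at 0.
Mean = 1/(1+17) = 0.0556.
Right-skewed posterior ⇒ mode < mean.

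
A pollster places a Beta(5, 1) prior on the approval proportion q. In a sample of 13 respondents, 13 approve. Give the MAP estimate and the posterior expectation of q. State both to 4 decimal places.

MAP = 1.0000, posterior mean = 0.9474

Posterior: Beta(5+13, 1+0) = Beta(18, 1).
Since β = 1 ≤ 1 and α > 1, the Beta density is monotone increasing on [0,1]; the mode is at 1.
Mean = 18/(18+1) = 0.9474.
The posterior is left-skewed, so the mode exceeds the mean.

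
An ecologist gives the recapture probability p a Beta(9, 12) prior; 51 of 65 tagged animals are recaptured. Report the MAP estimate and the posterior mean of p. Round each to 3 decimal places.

MAP estimate = 0.702, posterior mean = 0.698

Posterior: Beta(9+51, 12+14) = Beta(60, 26).
Mode = (60−1)/(60+26−2) = 59/84 = 0.702.
Mean = 60/(60+26) = 60/86 = 0.698.
Mode > mean: the posterior has a left tail.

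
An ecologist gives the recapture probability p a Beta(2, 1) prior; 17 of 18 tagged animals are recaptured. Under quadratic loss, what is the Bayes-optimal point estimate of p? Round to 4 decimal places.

Posterior: Beta(2+17, 1+1) = Beta(19, 2).
Mode = (19−1)/(19+2−2) = 18/19 = 0.9474.
Mean = 19/(19+2) = 19/21 = 0.9048.
Quadratic loss ⇒ the optimal estimator is the posterior mean.

0.9048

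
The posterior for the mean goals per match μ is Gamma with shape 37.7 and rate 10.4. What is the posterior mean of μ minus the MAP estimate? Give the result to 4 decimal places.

0.0962

Mode = (α−1)/β = 36.7/10.4 = 3.5288.
Mean = α/β = 37.7/10.4 = 3.6250.
Difference = 3.6250 − 3.5288 = 0.0962.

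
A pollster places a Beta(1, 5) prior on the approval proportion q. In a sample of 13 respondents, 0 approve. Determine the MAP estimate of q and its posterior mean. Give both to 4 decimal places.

MAP: 0.0000. Posterior mean: 0.0526.

Posterior: Beta(1+0, 5+13) = Beta(1, 18).
Since α = 1 ≤ 1 and β > 1, the Beta density is monotone decreasing on [0,1]; the mode is at 0.
Mean = 1/(1+18) = 0.0526.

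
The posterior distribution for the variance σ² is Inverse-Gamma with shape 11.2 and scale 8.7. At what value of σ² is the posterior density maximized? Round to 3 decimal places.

Mode = β/(α+1) = 8.7/12.2 = 0.713.
Mean = β/(α−1) = 8.7/10.2 = 0.853.
This is the posterior mode — the MAP estimate.

0.713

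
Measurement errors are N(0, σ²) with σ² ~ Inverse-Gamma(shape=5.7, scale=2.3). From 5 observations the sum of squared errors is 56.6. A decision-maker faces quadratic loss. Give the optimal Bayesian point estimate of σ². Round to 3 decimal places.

Posterior: Inverse-Gamma(shape = 5.7+5/2 = 8.2, scale = 2.3+56.6/2 = 30.6).
Mode = β/(α+1) = 30.6/9.2 = 3.326.
Mean = β/(α−1) = 30.6/7.2 = 4.250.
Quadratic loss ⇒ the optimal estimator is the posterior mean.

4.250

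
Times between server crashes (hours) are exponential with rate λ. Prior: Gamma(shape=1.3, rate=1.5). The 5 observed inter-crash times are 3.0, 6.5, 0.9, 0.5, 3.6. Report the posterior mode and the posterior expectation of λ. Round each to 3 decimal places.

Σ times = 14.5. Posterior: Gamma(shape = 1.3+5 = 6.3, rate = 1.5+14.5 = 16.0).
Mode = (α−1)/β = 5.3/16.0 = 0.331.
Mean = α/β = 6.3/16.0 = 0.394.
The mean is pulled above the mode by the posterior's right skew.

MAP = 0.331; posterior mean = 0.394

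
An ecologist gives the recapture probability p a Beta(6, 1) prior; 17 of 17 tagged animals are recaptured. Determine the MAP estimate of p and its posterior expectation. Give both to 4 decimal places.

p_MAP = 1.0000, E[p|data] = 0.9583

Posterior: Beta(6+17, 1+0) = Beta(23, 1).
Since β = 1 ≤ 1 and α > 1, the Beta density is monotone increasing on [0,1]; the mode is at 1.
Mean = 23/(23+1) = 0.9583.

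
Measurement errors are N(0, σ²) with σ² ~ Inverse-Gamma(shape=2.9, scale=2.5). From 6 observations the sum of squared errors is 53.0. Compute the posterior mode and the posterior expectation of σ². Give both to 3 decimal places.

Posterior: Inverse-Gamma(shape = 2.9+6/2 = 5.9, scale = 2.5+53.0/2 = 29.0).
Mode = β/(α+1) = 29.0/6.9 = 4.203.
Mean = β/(α−1) = 29.0/4.9 = 5.918.
Mean > mode: the posterior has a right tail.

σ²_MAP = 4.203, E[σ²|data] = 5.918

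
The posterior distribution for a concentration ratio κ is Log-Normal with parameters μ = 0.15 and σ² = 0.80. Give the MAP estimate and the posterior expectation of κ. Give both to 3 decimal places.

Mode = exp(μ − σ²) = exp(-0.65) = 0.522.
Mean = exp(μ + σ²/2) = exp(0.550) = 1.733.
Mean > mode: the posterior has a right tail.

MAP: 0.522. Posterior mean: 1.733.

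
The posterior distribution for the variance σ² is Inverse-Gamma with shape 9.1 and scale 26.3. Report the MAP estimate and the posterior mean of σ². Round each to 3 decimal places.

σ²_MAP = 2.604, E[σ²|data] = 3.247

Mode = β/(α+1) = 26.3/10.1 = 2.604.
Mean = β/(α−1) = 26.3/8.1 = 3.247.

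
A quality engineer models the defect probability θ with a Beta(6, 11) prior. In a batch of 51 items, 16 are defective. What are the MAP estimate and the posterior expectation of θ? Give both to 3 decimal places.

Posterior: Beta(6+16, 11+35) = Beta(22, 46).
Mode = (22−1)/(22+46−2) = 21/66 = 0.318.
Mean = 22/(22+46) = 22/68 = 0.324.
The posterior is right-skewed, so the mean exceeds the mode.

MAP: 0.318. Posterior mean: 0.324.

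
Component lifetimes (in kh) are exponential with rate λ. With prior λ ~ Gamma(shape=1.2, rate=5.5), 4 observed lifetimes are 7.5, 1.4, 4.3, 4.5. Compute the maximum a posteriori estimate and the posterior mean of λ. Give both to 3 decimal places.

MAP = 0.181; posterior mean = 0.224

Σ times = 17.7. Posterior: Gamma(shape = 1.2+4 = 5.2, rate = 5.5+17.7 = 23.2).
Mode = (α−1)/β = 4.2/23.2 = 0.181.
Mean = α/β = 5.2/23.2 = 0.224.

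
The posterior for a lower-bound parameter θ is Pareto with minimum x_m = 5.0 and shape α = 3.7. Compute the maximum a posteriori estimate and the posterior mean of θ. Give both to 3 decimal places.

The Pareto density is strictly decreasing on [x_m, ∞), so the mode is x_m = 5.000.
Mean = α·x_m/(α−1) = 3.7·5.0/2.7 = 6.852.
Right-skewed posterior ⇒ mode < mean.

maximum a posteriori estimate = 5.000, posterior mean = 6.852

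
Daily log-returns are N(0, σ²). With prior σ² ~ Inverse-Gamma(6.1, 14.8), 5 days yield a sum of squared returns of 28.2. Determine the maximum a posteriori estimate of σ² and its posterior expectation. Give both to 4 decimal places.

σ²_MAP = 3.0104, E[σ²|data] = 3.8026

Posterior: Inverse-Gamma(shape = 6.1+5/2 = 8.6, scale = 14.8+28.2/2 = 28.9).
Mode = β/(α+1) = 28.9/9.6 = 3.0104.
Mean = β/(α−1) = 28.9/7.6 = 3.8026.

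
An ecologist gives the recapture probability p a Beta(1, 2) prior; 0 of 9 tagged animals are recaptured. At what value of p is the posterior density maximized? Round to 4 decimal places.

0.0000

Posterior: Beta(1+0, 2+9) = Beta(1, 11).
Since α = 1 ≤ 1 and β > 1, the Beta density is monotone decreasing on [0,1]; the mode is at 0.
Mean = 1/(1+11) = 0.0833.
This is the posterior mode — the MAP estimate.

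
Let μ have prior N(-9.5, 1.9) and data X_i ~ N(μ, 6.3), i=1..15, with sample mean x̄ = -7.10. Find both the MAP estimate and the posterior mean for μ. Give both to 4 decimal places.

μ_MAP = -7.5345, E[μ|data] = -7.5345

Posterior for μ is Normal. Precision-weighted mean: (1/1.9·-9.5 + 15/6.3·-7.10) / (1/1.9 + 15/6.3) = -7.5345.
A Normal posterior is symmetric, so mode = mean.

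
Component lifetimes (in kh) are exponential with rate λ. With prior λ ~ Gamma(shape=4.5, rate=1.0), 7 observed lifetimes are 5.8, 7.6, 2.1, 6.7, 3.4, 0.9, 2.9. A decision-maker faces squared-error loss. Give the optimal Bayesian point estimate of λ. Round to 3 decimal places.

Σ times = 29.4. Posterior: Gamma(shape = 4.5+7 = 11.5, rate = 1.0+29.4 = 30.4).
Mode = (α−1)/β = 10.5/30.4 = 0.345.
Mean = α/β = 11.5/30.4 = 0.378.
Squared-error loss ⇒ the optimal estimator is the posterior mean.

0.378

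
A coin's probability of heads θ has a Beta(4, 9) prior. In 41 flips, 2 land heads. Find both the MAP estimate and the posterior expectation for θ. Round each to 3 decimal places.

Posterior: Beta(4+2, 9+39) = Beta(6, 48).
Mode = (6−1)/(6+48−2) = 5/52 = 0.096.
Mean = 6/(6+48) = 6/54 = 0.111.

θ_MAP = 0.096, E[θ|data] = 0.111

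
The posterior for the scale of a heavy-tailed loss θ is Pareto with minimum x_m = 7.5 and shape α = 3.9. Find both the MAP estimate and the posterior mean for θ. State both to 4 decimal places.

The Pareto density is strictly decreasing on [x_m, ∞), so the mode is x_m = 7.5000.
Mean = α·x_m/(α−1) = 3.9·7.5/2.9 = 10.0862.
Mean > mode: the posterior has a right tail.

MAP = 7.5000, posterior mean = 10.0862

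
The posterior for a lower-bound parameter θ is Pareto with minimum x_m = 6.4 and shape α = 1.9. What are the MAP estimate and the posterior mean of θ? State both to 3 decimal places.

MAP = 6.400, posterior mean = 13.511

The Pareto density is strictly decreasing on [x_m, ∞), so the mode is x_m = 6.400.
Mean = α·x_m/(α−1) = 1.9·6.4/0.9 = 13.511.
The posterior is right-skewed, so the mean exceeds the mode.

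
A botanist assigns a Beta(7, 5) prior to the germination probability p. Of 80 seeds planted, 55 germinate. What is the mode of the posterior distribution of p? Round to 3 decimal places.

Posterior: Beta(7+55, 5+25) = Beta(62, 30).
Mode = (62−1)/(62+30−2) = 61/90 = 0.678.
Mean = 62/(62+30) = 62/92 = 0.674.
This is the posterior mode — the MAP estimate.

0.678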